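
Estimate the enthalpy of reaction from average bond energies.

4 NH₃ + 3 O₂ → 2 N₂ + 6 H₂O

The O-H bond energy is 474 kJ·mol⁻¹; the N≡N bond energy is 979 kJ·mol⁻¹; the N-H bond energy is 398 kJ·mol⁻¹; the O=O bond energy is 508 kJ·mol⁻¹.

ΔH ≈ −1346 kJ

Bonds broken (reactants):
  N-H: 12 × 398 = 4776
  O=O: 3 × 508 = 1524
  Σ(broken) = 6300 kJ
Bonds formed (products):
  N≡N: 2 × 979 = 1958
  O-H: 12 × 474 = 5688
  Σ(formed) = 7646 kJ
ΔH = Σ(broken) − Σ(formed) = 6300 − 7646 = −1346 kJ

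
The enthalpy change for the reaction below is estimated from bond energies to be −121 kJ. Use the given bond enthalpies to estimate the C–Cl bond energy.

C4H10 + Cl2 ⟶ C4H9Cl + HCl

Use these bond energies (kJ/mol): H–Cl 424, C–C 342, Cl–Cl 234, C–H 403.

D(C–Cl) ≈ 334 kJ/mol

Let D be the C–Cl bond energy.
Σ(broken) = 3×342 + 10×403 + 1×234 = 5290
Σ(formed) = 3×342 + 1×D + 9×403 + 1×424 = 5077 + D
ΔH = Σ(broken) − Σ(formed) = (5290) − (5077 + D) = +213 − D
Setting this equal to −121 kJ gives D = 334 kJ/mol.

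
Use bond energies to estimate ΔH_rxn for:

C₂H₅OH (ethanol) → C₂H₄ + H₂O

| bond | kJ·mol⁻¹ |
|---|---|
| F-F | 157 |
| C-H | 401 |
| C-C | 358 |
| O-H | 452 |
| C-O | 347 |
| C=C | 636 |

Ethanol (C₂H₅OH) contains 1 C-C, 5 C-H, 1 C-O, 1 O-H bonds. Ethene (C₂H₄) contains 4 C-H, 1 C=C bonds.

ΔH ≈ +18 kJ

Bonds broken (reactants):
  C-C: 1 × 358 = 358
  C-H: 5 × 401 = 2005
  C-O: 1 × 347 = 347
  O-H: 1 × 452 = 452
  Σ(broken) = 3162 kJ
Bonds formed (products):
  C-H: 4 × 401 = 1604
  C=C: 1 × 636 = 636
  O-H: 2 × 452 = 904
  Σ(formed) = 3144 kJ
ΔH = Σ(broken) − Σ(formed) = 3162 − 3144 = +18 kJ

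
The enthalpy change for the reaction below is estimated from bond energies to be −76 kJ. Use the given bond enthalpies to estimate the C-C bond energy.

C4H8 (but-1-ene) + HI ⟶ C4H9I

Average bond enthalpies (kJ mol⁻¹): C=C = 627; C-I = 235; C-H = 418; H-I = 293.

D(C-C) ≈ 343 kJ/mol

Let D be the C-C bond energy.
Σ(broken) = 2×D + 8×418 + 1×627 + 1×293 = 4264 + 2D
Σ(formed) = 3×D + 9×418 + 1×235 = 3997 + 3D
ΔH = Σ(broken) − Σ(formed) = (4264 + 2D) − (3997 + 3D) = +267 − D
Setting this equal to −76 kJ gives D = 343 kJ/mol.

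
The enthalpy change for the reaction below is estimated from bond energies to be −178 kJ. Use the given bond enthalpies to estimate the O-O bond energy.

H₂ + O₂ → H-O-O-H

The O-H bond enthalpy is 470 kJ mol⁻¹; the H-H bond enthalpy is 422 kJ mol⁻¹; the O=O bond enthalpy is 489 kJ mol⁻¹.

D(O-O) ≈ 149 kJ/mol

Let D be the O-O bond energy.
Σ(broken) = 1×422 + 1×489 = 911
Σ(formed) = 2×470 + 1×D = 940 + D
ΔH = Σ(broken) − Σ(formed) = (911) − (940 + D) = −29 − D
Setting this equal to −178 kJ gives D = 149 kJ/mol.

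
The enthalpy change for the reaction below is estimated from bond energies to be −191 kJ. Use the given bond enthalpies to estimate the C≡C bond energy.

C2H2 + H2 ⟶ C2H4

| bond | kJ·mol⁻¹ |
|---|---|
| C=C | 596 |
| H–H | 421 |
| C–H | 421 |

Let D be the C≡C bond energy.
Σ(broken) = 1×D + 2×421 + 1×421 = 1263 + D
Σ(formed) = 4×421 + 1×596 = 2280
ΔH = Σ(broken) − Σ(formed) = (1263 + D) − (2280) = −1017 + D
Setting this equal to −191 kJ gives D = 826 kJ/mol.

D(C≡C) ≈ 826 kJ/mol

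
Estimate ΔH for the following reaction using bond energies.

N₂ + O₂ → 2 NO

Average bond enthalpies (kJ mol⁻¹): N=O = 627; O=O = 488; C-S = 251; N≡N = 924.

ΔH ≈ +158 kJ

Bonds broken (reactants):
  N≡N: 1 × 924 = 924
  O=O: 1 × 488 = 488
  Σ(broken) = 1412 kJ
Bonds formed (products):
  N=O: 2 × 627 = 1254
  Σ(formed) = 1254 kJ
ΔH = Σ(broken) − Σ(formed) = 1412 − 1254 = +158 kJ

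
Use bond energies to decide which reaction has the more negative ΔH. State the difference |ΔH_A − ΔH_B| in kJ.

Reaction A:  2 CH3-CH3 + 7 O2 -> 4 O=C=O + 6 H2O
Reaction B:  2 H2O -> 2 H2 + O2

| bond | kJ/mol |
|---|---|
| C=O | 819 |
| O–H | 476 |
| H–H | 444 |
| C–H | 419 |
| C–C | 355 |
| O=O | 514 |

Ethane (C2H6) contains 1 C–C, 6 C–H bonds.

Reaction A, by 3430 kJ

Reaction A:
  Bonds broken (reactants):
    C–C: 2 × 355 = 710
    C–H: 12 × 419 = 5028
    O=O: 7 × 514 = 3598
    Σ(broken) = 9336 kJ
  Bonds formed (products):
    C=O: 8 × 819 = 6552
    O–H: 12 × 476 = 5712
    Σ(formed) = 12264 kJ
  ΔH_A = 9336 − 12264 = −2928 kJ
Reaction B:
  Bonds broken (reactants):
    O–H: 4 × 476 = 1904
    Σ(broken) = 1904 kJ
  Bonds formed (products):
    H–H: 2 × 444 = 888
    O=O: 1 × 514 = 514
    Σ(formed) = 1402 kJ
  ΔH_B = 1904 − 1402 = +502 kJ
ΔH_A − ΔH_B = −3430 kJ, so reaction A has the more negative ΔH; |ΔH_A − ΔH_B| = 3430 kJ.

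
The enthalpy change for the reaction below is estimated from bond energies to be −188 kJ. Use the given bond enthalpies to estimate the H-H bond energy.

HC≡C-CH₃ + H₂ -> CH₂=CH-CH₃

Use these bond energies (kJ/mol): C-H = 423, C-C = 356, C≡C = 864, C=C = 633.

D(H-H) ≈ 427 kJ/mol

Let D be the H-H bond energy.
Σ(broken) = 1×864 + 1×356 + 4×423 + 1×D = 2912 + D
Σ(formed) = 1×356 + 6×423 + 1×633 = 3527
ΔH = Σ(broken) − Σ(formed) = (2912 + D) − (3527) = −615 + D
Setting this equal to −188 kJ gives D = 427 kJ/mol.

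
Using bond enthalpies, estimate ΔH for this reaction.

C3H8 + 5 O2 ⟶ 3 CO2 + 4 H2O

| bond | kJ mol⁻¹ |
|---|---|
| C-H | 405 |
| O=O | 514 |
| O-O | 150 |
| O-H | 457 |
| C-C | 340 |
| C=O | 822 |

ΔH ≈ −2098 kJ

Bonds broken (reactants):
  C-C: 2 × 340 = 680
  C-H: 8 × 405 = 3240
  O=O: 5 × 514 = 2570
  Σ(broken) = 6490 kJ
Bonds formed (products):
  C=O: 6 × 822 = 4932
  O-H: 8 × 457 = 3656
  Σ(formed) = 8588 kJ
ΔH = Σ(broken) − Σ(formed) = 6490 − 8588 = −2098 kJ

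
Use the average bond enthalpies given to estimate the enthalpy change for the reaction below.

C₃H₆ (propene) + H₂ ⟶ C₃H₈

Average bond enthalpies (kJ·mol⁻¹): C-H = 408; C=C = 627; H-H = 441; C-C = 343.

ΔH ≈ −91 kJ

Bonds broken (reactants):
  C-C: 1 × 343 = 343
  C-H: 6 × 408 = 2448
  C=C: 1 × 627 = 627
  H-H: 1 × 441 = 441
  Σ(broken) = 3859 kJ
Bonds formed (products):
  C-C: 2 × 343 = 686
  C-H: 8 × 408 = 3264
  Σ(formed) = 3950 kJ
ΔH = Σ(broken) − Σ(formed) = 3859 − 3950 = −91 kJ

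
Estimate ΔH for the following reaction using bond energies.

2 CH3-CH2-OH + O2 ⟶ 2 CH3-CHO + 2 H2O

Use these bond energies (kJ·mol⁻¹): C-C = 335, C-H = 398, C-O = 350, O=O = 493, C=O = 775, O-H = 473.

Bonds broken (reactants):
  C-C: 2 × 335 = 670
  C-H: 10 × 398 = 3980
  C-O: 2 × 350 = 700
  O-H: 2 × 473 = 946
  O=O: 1 × 493 = 493
  Σ(broken) = 6789 kJ
Bonds formed (products):
  C-C: 2 × 335 = 670
  C-H: 8 × 398 = 3184
  C=O: 2 × 775 = 1550
  O-H: 4 × 473 = 1892
  Σ(formed) = 7296 kJ
ΔH = Σ(broken) − Σ(formed) = 6789 − 7296 = −507 kJ

ΔH ≈ −507 kJ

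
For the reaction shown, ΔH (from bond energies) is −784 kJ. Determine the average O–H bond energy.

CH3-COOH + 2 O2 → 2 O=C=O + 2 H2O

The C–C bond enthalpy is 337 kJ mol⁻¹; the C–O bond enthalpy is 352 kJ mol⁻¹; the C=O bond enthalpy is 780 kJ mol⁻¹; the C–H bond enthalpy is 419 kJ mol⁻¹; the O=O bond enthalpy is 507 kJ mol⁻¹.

Let D be the O–H bond energy.
Σ(broken) = 1×337 + 3×419 + 1×352 + 1×780 + 1×D + 2×507 = 3740 + D
Σ(formed) = 4×780 + 4×D = 3120 + 4D
ΔH = Σ(broken) − Σ(formed) = (3740 + D) − (3120 + 4D) = +620 − 3D
Setting this equal to −784 kJ gives 3D = 1404, so D = 468 kJ/mol.

D(O–H) ≈ 468 kJ/mol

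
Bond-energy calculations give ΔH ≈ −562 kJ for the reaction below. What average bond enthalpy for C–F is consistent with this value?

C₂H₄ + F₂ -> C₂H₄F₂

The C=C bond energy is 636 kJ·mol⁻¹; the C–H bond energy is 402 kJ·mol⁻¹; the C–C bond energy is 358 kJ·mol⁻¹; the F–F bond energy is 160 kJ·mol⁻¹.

D(C–F) ≈ 500 kJ/mol

Let D be the C–F bond energy.
Σ(broken) = 4×402 + 1×636 + 1×160 = 2404
Σ(formed) = 1×358 + 2×D + 4×402 = 1966 + 2D
ΔH = Σ(broken) − Σ(formed) = (2404) − (1966 + 2D) = +438 − 2D
Setting this equal to −562 kJ gives 2D = 1000, so D = 500 kJ/mol.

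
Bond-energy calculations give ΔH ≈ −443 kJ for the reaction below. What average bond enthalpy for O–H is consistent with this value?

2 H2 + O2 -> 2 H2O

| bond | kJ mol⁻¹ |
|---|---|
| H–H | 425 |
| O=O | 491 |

Let D be the O–H bond energy.
Σ(broken) = 2×425 + 1×491 = 1341
Σ(formed) = 4×D = 4D
ΔH = Σ(broken) − Σ(formed) = (1341) − (4D) = +1341 − 4D
Setting this equal to −443 kJ gives 4D = 1784, so D = 446 kJ/mol.

D(O–H) ≈ 446 kJ/mol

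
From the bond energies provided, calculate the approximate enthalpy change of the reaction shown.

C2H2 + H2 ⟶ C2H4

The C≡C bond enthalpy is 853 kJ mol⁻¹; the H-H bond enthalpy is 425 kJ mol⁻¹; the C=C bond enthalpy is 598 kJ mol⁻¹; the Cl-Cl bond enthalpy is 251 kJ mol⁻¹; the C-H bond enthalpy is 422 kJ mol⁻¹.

ΔH ≈ −164 kJ

Bonds broken (reactants):
  C≡C: 1 × 853 = 853
  C-H: 2 × 422 = 844
  H-H: 1 × 425 = 425
  Σ(broken) = 2122 kJ
Bonds formed (products):
  C-H: 4 × 422 = 1688
  C=C: 1 × 598 = 598
  Σ(formed) = 2286 kJ
ΔH = Σ(broken) − Σ(formed) = 2122 − 2286 = −164 kJ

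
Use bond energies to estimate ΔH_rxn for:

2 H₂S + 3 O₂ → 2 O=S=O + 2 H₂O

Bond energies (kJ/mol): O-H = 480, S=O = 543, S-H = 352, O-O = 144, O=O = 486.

ΔH ≈ −1226 kJ

Bonds broken (reactants):
  O=O: 3 × 486 = 1458
  S-H: 4 × 352 = 1408
  Σ(broken) = 2866 kJ
Bonds formed (products):
  O-H: 4 × 480 = 1920
  S=O: 4 × 543 = 2172
  Σ(formed) = 4092 kJ
ΔH = Σ(broken) − Σ(formed) = 2866 − 4092 = −1226 kJ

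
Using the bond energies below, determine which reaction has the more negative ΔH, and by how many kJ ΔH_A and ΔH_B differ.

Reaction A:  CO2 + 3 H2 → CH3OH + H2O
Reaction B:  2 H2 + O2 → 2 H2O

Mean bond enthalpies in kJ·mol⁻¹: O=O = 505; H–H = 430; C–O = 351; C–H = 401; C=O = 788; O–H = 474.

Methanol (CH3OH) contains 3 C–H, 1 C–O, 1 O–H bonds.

Reaction B, by 421 kJ

Reaction A:
  Bonds broken (reactants):
    C=O: 2 × 788 = 1576
    H–H: 3 × 430 = 1290
    Σ(broken) = 2866 kJ
  Bonds formed (products):
    C–H: 3 × 401 = 1203
    C–O: 1 × 351 = 351
    O–H: 3 × 474 = 1422
    Σ(formed) = 2976 kJ
  ΔH_A = 2866 − 2976 = −110 kJ
Reaction B:
  Bonds broken (reactants):
    H–H: 2 × 430 = 860
    O=O: 1 × 505 = 505
    Σ(broken) = 1365 kJ
  Bonds formed (products):
    O–H: 4 × 474 = 1896
    Σ(formed) = 1896 kJ
  ΔH_B = 1365 − 1896 = −531 kJ
ΔH_A − ΔH_B = +421 kJ, so reaction B has the more negative ΔH; |ΔH_A − ΔH_B| = 421 kJ.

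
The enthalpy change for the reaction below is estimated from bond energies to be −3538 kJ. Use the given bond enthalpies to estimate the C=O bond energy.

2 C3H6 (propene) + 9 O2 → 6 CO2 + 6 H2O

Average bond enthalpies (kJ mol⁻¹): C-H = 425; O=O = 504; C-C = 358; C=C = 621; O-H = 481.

Let D be the C=O bond energy.
Σ(broken) = 2×358 + 12×425 + 2×621 + 9×504 = 11594
Σ(formed) = 12×D + 12×481 = 5772 + 12D
ΔH = Σ(broken) − Σ(formed) = (11594) − (5772 + 12D) = +5822 − 12D
Setting this equal to −3538 kJ gives 12D = 9360, so D = 780 kJ/mol.

D(C=O) ≈ 780 kJ/mol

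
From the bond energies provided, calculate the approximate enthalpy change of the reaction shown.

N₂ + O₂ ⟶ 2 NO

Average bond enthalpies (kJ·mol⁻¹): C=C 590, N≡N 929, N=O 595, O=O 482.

ΔH ≈ +221 kJ

Bonds broken (reactants):
  N≡N: 1 × 929 = 929
  O=O: 1 × 482 = 482
  Σ(broken) = 1411 kJ
Bonds formed (products):
  N=O: 2 × 595 = 1190
  Σ(formed) = 1190 kJ
ΔH = Σ(broken) − Σ(formed) = 1411 − 1190 = +221 kJ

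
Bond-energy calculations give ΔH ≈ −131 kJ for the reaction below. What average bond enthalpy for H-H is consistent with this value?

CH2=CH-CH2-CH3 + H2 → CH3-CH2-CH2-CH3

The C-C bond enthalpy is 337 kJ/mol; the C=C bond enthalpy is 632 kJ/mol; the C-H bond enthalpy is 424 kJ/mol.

D(H-H) ≈ 422 kJ/mol

Let D be the H-H bond energy.
Σ(broken) = 2×337 + 8×424 + 1×632 + 1×D = 4698 + D
Σ(formed) = 3×337 + 10×424 = 5251
ΔH = Σ(broken) − Σ(formed) = (4698 + D) − (5251) = −553 + D
Setting this equal to −131 kJ gives D = 422 kJ/mol.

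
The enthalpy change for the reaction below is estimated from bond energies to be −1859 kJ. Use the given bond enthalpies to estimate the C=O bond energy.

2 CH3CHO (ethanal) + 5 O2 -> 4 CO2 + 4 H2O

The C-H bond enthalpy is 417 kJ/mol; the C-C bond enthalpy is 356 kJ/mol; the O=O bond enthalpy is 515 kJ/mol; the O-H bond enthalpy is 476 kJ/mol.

Let D be the C=O bond energy.
Σ(broken) = 2×356 + 8×417 + 2×D + 5×515 = 6623 + 2D
Σ(formed) = 8×D + 8×476 = 3808 + 8D
ΔH = Σ(broken) − Σ(formed) = (6623 + 2D) − (3808 + 8D) = +2815 − 6D
Setting this equal to −1859 kJ gives 6D = 4674, so D = 779 kJ/mol.

D(C=O) ≈ 779 kJ/mol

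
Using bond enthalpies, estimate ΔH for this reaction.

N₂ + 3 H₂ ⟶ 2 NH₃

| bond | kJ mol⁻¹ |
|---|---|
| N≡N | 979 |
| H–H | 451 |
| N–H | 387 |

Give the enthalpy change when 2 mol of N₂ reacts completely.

ΔH = +20 kJ

Bonds broken (reactants):
  H–H: 3 × 451 = 1353
  N≡N: 1 × 979 = 979
  Σ(broken) = 2332 kJ
Bonds formed (products):
  N–H: 6 × 387 = 2322
  Σ(formed) = 2322 kJ
ΔH = Σ(broken) − Σ(formed) = 2332 − 2322 = +10 kJ
For 2× the reaction as written: 2 × (+10) = +20 kJ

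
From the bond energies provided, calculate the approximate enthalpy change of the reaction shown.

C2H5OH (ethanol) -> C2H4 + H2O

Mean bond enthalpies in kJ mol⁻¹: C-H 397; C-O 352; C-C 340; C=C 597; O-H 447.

ΔH ≈ +45 kJ

Bonds broken (reactants):
  C-C: 1 × 340 = 340
  C-H: 5 × 397 = 1985
  C-O: 1 × 352 = 352
  O-H: 1 × 447 = 447
  Σ(broken) = 3124 kJ
Bonds formed (products):
  C-H: 4 × 397 = 1588
  C=C: 1 × 597 = 597
  O-H: 2 × 447 = 894
  Σ(formed) = 3079 kJ
ΔH = Σ(broken) − Σ(formed) = 3124 − 3079 = +45 kJ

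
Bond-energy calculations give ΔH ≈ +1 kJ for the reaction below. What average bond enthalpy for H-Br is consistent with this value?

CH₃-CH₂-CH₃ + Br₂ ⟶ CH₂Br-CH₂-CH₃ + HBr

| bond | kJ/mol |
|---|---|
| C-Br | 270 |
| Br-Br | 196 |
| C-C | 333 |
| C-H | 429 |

Let D be the H-Br bond energy.
Σ(broken) = 1×196 + 2×333 + 8×429 = 4294
Σ(formed) = 1×270 + 2×333 + 7×429 + 1×D = 3939 + D
ΔH = Σ(broken) − Σ(formed) = (4294) − (3939 + D) = +355 − D
Setting this equal to +1 kJ gives D = 354 kJ/mol.

D(H-Br) ≈ 354 kJ/mol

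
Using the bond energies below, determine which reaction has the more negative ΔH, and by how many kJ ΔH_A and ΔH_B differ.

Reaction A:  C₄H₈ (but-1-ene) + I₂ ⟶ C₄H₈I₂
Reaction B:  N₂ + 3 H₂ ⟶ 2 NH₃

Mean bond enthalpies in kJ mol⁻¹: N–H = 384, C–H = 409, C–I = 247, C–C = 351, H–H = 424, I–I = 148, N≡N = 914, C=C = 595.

Reaction A:
  Bonds broken (reactants):
    C–C: 2 × 351 = 702
    C–H: 8 × 409 = 3272
    C=C: 1 × 595 = 595
    I–I: 1 × 148 = 148
    Σ(broken) = 4717 kJ
  Bonds formed (products):
    C–C: 3 × 351 = 1053
    C–H: 8 × 409 = 3272
    C–I: 2 × 247 = 494
    Σ(formed) = 4819 kJ
  ΔH_A = 4717 − 4819 = −102 kJ
Reaction B:
  Bonds broken (reactants):
    H–H: 3 × 424 = 1272
    N≡N: 1 × 914 = 914
    Σ(broken) = 2186 kJ
  Bonds formed (products):
    N–H: 6 × 384 = 2304
    Σ(formed) = 2304 kJ
  ΔH_B = 2186 − 2304 = −118 kJ
ΔH_A − ΔH_B = +16 kJ, so reaction B has the more negative ΔH; |ΔH_A − ΔH_B| = 16 kJ.

Reaction B, by 16 kJ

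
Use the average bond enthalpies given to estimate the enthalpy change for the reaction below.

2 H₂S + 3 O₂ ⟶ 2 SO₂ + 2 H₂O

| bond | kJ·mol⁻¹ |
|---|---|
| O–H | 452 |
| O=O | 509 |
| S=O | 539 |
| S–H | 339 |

Bonds broken (reactants):
  O=O: 3 × 509 = 1527
  S–H: 4 × 339 = 1356
  Σ(broken) = 2883 kJ
Bonds formed (products):
  O–H: 4 × 452 = 1808
  S=O: 4 × 539 = 2156
  Σ(formed) = 3964 kJ
ΔH = Σ(broken) − Σ(formed) = 2883 − 3964 = −1081 kJ

ΔH ≈ −1081 kJ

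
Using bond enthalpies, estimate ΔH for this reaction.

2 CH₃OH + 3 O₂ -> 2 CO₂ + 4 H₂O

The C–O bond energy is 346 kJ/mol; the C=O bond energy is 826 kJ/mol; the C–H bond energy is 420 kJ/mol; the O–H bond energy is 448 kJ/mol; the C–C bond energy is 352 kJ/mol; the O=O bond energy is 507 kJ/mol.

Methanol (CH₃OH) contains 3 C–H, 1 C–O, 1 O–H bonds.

ΔH ≈ −1259 kJ

Bonds broken (reactants):
  C–H: 6 × 420 = 2520
  C–O: 2 × 346 = 692
  O–H: 2 × 448 = 896
  O=O: 3 × 507 = 1521
  Σ(broken) = 5629 kJ
Bonds formed (products):
  C=O: 4 × 826 = 3304
  O–H: 8 × 448 = 3584
  Σ(formed) = 6888 kJ
ΔH = Σ(broken) − Σ(formed) = 5629 − 6888 = −1259 kJ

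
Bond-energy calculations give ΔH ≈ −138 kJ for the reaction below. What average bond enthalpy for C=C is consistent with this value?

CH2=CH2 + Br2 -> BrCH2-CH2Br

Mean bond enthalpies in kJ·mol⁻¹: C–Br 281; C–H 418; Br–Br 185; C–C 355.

Let D be the C=C bond energy.
Σ(broken) = 1×185 + 4×418 + 1×D = 1857 + D
Σ(formed) = 2×281 + 1×355 + 4×418 = 2589
ΔH = Σ(broken) − Σ(formed) = (1857 + D) − (2589) = −732 + D
Setting this equal to −138 kJ gives D = 594 kJ/mol.

D(C=C) ≈ 594 kJ/mol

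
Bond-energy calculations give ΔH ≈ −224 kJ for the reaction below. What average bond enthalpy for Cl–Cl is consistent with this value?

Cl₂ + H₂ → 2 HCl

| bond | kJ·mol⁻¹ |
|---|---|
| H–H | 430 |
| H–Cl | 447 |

D(Cl–Cl) ≈ 240 kJ/mol

Let D be the Cl–Cl bond energy.
Σ(broken) = 1×D + 1×430 = 430 + D
Σ(formed) = 2×447 = 894
ΔH = Σ(broken) − Σ(formed) = (430 + D) − (894) = −464 + D
Setting this equal to −224 kJ gives D = 240 kJ/mol.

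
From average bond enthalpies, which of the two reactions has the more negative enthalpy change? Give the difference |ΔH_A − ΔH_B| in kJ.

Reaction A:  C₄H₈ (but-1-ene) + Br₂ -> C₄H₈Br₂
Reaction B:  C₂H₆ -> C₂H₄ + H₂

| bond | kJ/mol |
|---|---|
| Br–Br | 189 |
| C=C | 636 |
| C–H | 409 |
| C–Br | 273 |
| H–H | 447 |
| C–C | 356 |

Reaction A:
  Bonds broken (reactants):
    Br–Br: 1 × 189 = 189
    C–C: 2 × 356 = 712
    C–H: 8 × 409 = 3272
    C=C: 1 × 636 = 636
    Σ(broken) = 4809 kJ
  Bonds formed (products):
    C–Br: 2 × 273 = 546
    C–C: 3 × 356 = 1068
    C–H: 8 × 409 = 3272
    Σ(formed) = 4886 kJ
  ΔH_A = 4809 − 4886 = −77 kJ
Reaction B:
  Bonds broken (reactants):
    C–C: 1 × 356 = 356
    C–H: 6 × 409 = 2454
    Σ(broken) = 2810 kJ
  Bonds formed (products):
    C–H: 4 × 409 = 1636
    C=C: 1 × 636 = 636
    H–H: 1 × 447 = 447
    Σ(formed) = 2719 kJ
  ΔH_B = 2810 − 2719 = +91 kJ
ΔH_A − ΔH_B = −168 kJ, so reaction A has the more negative ΔH; |ΔH_A − ΔH_B| = 168 kJ.

Reaction A, by 168 kJ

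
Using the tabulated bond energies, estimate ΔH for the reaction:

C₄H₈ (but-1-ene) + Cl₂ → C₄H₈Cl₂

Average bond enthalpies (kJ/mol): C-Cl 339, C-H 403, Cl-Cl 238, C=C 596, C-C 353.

Bonds broken (reactants):
  C-C: 2 × 353 = 706
  C-H: 8 × 403 = 3224
  C=C: 1 × 596 = 596
  Cl-Cl: 1 × 238 = 238
  Σ(broken) = 4764 kJ
Bonds formed (products):
  C-C: 3 × 353 = 1059
  C-Cl: 2 × 339 = 678
  C-H: 8 × 403 = 3224
  Σ(formed) = 4961 kJ
ΔH = Σ(broken) − Σ(formed) = 4764 − 4961 = −197 kJ

ΔH ≈ −197 kJ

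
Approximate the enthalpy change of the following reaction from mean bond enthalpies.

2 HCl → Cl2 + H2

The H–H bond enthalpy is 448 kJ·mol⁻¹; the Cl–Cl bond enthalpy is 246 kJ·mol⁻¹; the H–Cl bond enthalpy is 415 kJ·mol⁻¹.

Bonds broken (reactants):
  H–Cl: 2 × 415 = 830
  Σ(broken) = 830 kJ
Bonds formed (products):
  Cl–Cl: 1 × 246 = 246
  H–H: 1 × 448 = 448
  Σ(formed) = 694 kJ
ΔH = Σ(broken) − Σ(formed) = 830 − 694 = +136 kJ

ΔH ≈ +136 kJ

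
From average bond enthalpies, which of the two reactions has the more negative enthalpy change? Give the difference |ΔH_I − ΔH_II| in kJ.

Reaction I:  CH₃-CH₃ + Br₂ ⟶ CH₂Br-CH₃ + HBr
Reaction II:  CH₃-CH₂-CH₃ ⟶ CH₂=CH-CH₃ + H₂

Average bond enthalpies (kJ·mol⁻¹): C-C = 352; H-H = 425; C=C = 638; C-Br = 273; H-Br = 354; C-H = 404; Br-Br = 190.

Reaction I:
  Bonds broken (reactants):
    Br-Br: 1 × 190 = 190
    C-C: 1 × 352 = 352
    C-H: 6 × 404 = 2424
    Σ(broken) = 2966 kJ
  Bonds formed (products):
    C-Br: 1 × 273 = 273
    C-C: 1 × 352 = 352
    C-H: 5 × 404 = 2020
    H-Br: 1 × 354 = 354
    Σ(formed) = 2999 kJ
  ΔH_I = 2966 − 2999 = −33 kJ
Reaction II:
  Bonds broken (reactants):
    C-C: 2 × 352 = 704
    C-H: 8 × 404 = 3232
    Σ(broken) = 3936 kJ
  Bonds formed (products):
    C-C: 1 × 352 = 352
    C-H: 6 × 404 = 2424
    C=C: 1 × 638 = 638
    H-H: 1 × 425 = 425
    Σ(formed) = 3839 kJ
  ΔH_II = 3936 − 3839 = +97 kJ
ΔH_I − ΔH_II = −130 kJ, so reaction I has the more negative ΔH; |ΔH_I − ΔH_II| = 130 kJ.

Reaction I, by 130 kJ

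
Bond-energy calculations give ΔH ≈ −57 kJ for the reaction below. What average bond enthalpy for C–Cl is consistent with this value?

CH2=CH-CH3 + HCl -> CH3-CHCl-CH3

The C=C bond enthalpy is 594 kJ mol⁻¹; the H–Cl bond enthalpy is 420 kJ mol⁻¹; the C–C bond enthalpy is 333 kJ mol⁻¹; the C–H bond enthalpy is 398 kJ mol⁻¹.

Let D be the C–Cl bond energy.
Σ(broken) = 1×333 + 6×398 + 1×594 + 1×420 = 3735
Σ(formed) = 2×333 + 1×D + 7×398 = 3452 + D
ΔH = Σ(broken) − Σ(formed) = (3735) − (3452 + D) = +283 − D
Setting this equal to −57 kJ gives D = 340 kJ/mol.

D(C–Cl) ≈ 340 kJ/mol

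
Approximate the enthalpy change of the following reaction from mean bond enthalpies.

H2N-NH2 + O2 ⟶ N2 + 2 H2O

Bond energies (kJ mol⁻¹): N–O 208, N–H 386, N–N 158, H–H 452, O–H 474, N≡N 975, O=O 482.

ΔH ≈ −687 kJ

Bonds broken (reactants):
  N–H: 4 × 386 = 1544
  N–N: 1 × 158 = 158
  O=O: 1 × 482 = 482
  Σ(broken) = 2184 kJ
Bonds formed (products):
  N≡N: 1 × 975 = 975
  O–H: 4 × 474 = 1896
  Σ(formed) = 2871 kJ
ΔH = Σ(broken) − Σ(formed) = 2184 − 2871 = −687 kJ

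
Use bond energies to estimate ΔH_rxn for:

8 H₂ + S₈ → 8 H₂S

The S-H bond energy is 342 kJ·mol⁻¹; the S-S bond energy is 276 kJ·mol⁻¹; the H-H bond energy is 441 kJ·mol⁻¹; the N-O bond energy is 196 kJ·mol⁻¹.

ΔH ≈ +264 kJ

Bonds broken (reactants):
  H-H: 8 × 441 = 3528
  S-S: 8 × 276 = 2208
  Σ(broken) = 5736 kJ
Bonds formed (products):
  S-H: 16 × 342 = 5472
  Σ(formed) = 5472 kJ
ΔH = Σ(broken) − Σ(formed) = 5736 − 5472 = +264 kJ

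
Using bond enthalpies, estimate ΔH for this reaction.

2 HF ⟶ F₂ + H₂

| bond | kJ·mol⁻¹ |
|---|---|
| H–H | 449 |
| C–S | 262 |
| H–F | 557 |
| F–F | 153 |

ΔH ≈ +512 kJ

Bonds broken (reactants):
  H–F: 2 × 557 = 1114
  Σ(broken) = 1114 kJ
Bonds formed (products):
  F–F: 1 × 153 = 153
  H–H: 1 × 449 = 449
  Σ(formed) = 602 kJ
ΔH = Σ(broken) − Σ(formed) = 1114 − 602 = +512 kJ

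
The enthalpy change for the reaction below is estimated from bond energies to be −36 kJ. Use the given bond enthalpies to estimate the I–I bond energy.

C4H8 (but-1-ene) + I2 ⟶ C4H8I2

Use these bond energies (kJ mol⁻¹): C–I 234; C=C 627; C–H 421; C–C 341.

Let D be the I–I bond energy.
Σ(broken) = 2×341 + 8×421 + 1×627 + 1×D = 4677 + D
Σ(formed) = 3×341 + 8×421 + 2×234 = 4859
ΔH = Σ(broken) − Σ(formed) = (4677 + D) − (4859) = −182 + D
Setting this equal to −36 kJ gives D = 146 kJ/mol.

D(I–I) ≈ 146 kJ/mol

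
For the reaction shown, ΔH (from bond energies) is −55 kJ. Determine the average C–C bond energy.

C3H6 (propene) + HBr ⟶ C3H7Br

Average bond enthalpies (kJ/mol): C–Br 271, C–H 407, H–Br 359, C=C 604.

D(C–C) ≈ 340 kJ/mol

Let D be the C–C bond energy.
Σ(broken) = 1×D + 6×407 + 1×604 + 1×359 = 3405 + D
Σ(formed) = 1×271 + 2×D + 7×407 = 3120 + 2D
ΔH = Σ(broken) − Σ(formed) = (3405 + D) − (3120 + 2D) = +285 − D
Setting this equal to −55 kJ gives D = 340 kJ/mol.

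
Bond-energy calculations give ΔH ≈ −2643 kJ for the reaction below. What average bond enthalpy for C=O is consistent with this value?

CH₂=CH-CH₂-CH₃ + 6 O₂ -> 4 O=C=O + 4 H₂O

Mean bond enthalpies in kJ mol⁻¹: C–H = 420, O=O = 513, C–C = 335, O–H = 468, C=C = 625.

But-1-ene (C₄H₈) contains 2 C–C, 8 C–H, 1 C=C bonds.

Let D be the C=O bond energy.
Σ(broken) = 2×335 + 8×420 + 1×625 + 6×513 = 7733
Σ(formed) = 8×D + 8×468 = 3744 + 8D
ΔH = Σ(broken) − Σ(formed) = (7733) − (3744 + 8D) = +3989 − 8D
Setting this equal to −2643 kJ gives 8D = 6632, so D = 829 kJ/mol.

D(C=O) ≈ 829 kJ/mol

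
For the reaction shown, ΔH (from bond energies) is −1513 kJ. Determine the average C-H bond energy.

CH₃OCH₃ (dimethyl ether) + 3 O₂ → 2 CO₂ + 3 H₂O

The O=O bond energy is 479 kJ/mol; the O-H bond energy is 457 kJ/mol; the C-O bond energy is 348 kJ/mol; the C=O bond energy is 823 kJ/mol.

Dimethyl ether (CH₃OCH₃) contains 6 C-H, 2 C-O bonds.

Let D be the C-H bond energy.
Σ(broken) = 6×D + 2×348 + 3×479 = 2133 + 6D
Σ(formed) = 4×823 + 6×457 = 6034
ΔH = Σ(broken) − Σ(formed) = (2133 + 6D) − (6034) = −3901 + 6D
Setting this equal to −1513 kJ gives 6D = 2388, so D = 398 kJ/mol.

D(C-H) ≈ 398 kJ/mol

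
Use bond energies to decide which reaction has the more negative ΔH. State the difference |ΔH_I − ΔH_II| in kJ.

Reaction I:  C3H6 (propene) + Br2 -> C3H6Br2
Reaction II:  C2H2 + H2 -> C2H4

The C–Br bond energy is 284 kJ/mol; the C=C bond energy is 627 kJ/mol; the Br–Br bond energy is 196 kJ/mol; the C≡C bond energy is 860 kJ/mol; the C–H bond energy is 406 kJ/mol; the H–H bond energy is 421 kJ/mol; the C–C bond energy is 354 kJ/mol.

Reaction II, by 59 kJ

Reaction I:
  Bonds broken (reactants):
    Br–Br: 1 × 196 = 196
    C–C: 1 × 354 = 354
    C–H: 6 × 406 = 2436
    C=C: 1 × 627 = 627
    Σ(broken) = 3613 kJ
  Bonds formed (products):
    C–Br: 2 × 284 = 568
    C–C: 2 × 354 = 708
    C–H: 6 × 406 = 2436
    Σ(formed) = 3712 kJ
  ΔH_I = 3613 − 3712 = −99 kJ
Reaction II:
  Bonds broken (reactants):
    C≡C: 1 × 860 = 860
    C–H: 2 × 406 = 812
    H–H: 1 × 421 = 421
    Σ(broken) = 2093 kJ
  Bonds formed (products):
    C–H: 4 × 406 = 1624
    C=C: 1 × 627 = 627
    Σ(formed) = 2251 kJ
  ΔH_II = 2093 − 2251 = −158 kJ
ΔH_I − ΔH_II = +59 kJ, so reaction II has the more negative ΔH; |ΔH_I − ΔH_II| = 59 kJ.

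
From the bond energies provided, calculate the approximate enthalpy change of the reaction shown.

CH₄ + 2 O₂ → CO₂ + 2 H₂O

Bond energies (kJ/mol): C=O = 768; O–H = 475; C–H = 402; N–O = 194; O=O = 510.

Bonds broken (reactants):
  C–H: 4 × 402 = 1608
  O=O: 2 × 510 = 1020
  Σ(broken) = 2628 kJ
Bonds formed (products):
  C=O: 2 × 768 = 1536
  O–H: 4 × 475 = 1900
  Σ(formed) = 3436 kJ
ΔH = Σ(broken) − Σ(formed) = 2628 − 3436 = −808 kJ

ΔH ≈ −808 kJ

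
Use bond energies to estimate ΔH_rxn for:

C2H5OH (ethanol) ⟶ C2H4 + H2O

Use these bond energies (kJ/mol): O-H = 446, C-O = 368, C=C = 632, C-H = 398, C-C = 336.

Bonds broken (reactants):
  C-C: 1 × 336 = 336
  C-H: 5 × 398 = 1990
  C-O: 1 × 368 = 368
  O-H: 1 × 446 = 446
  Σ(broken) = 3140 kJ
Bonds formed (products):
  C-H: 4 × 398 = 1592
  C=C: 1 × 632 = 632
  O-H: 2 × 446 = 892
  Σ(formed) = 3116 kJ
ΔH = Σ(broken) − Σ(formed) = 3140 − 3116 = +24 kJ

ΔH ≈ +24 kJ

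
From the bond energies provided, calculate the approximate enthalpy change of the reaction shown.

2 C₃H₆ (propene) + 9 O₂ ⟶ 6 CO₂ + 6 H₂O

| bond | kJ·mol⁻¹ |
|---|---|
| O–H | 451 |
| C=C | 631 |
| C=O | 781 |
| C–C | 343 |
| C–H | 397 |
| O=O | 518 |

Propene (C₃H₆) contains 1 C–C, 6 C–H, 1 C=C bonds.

Bonds broken (reactants):
  C–C: 2 × 343 = 686
  C–H: 12 × 397 = 4764
  C=C: 2 × 631 = 1262
  O=O: 9 × 518 = 4662
  Σ(broken) = 11374 kJ
Bonds formed (products):
  C=O: 12 × 781 = 9372
  O–H: 12 × 451 = 5412
  Σ(formed) = 14784 kJ
ΔH = Σ(broken) − Σ(formed) = 11374 − 14784 = −3410 kJ

ΔH ≈ −3410 kJ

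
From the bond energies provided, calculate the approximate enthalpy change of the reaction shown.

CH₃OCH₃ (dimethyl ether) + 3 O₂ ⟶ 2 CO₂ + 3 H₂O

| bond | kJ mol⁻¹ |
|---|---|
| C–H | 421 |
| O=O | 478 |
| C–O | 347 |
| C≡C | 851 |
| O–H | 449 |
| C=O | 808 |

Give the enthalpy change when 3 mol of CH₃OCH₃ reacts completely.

ΔH = −3816 kJ

Bonds broken (reactants):
  C–H: 6 × 421 = 2526
  C–O: 2 × 347 = 694
  O=O: 3 × 478 = 1434
  Σ(broken) = 4654 kJ
Bonds formed (products):
  C=O: 4 × 808 = 3232
  O–H: 6 × 449 = 2694
  Σ(formed) = 5926 kJ
ΔH = Σ(broken) − Σ(formed) = 4654 − 5926 = −1272 kJ
For 3× the reaction as written: 3 × (−1272) = −3816 kJ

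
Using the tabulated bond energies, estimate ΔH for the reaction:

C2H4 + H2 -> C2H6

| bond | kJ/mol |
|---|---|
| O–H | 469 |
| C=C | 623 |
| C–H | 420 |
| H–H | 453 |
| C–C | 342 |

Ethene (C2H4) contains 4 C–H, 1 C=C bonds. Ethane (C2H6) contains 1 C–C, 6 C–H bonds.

ΔH ≈ −106 kJ

Bonds broken (reactants):
  C–H: 4 × 420 = 1680
  C=C: 1 × 623 = 623
  H–H: 1 × 453 = 453
  Σ(broken) = 2756 kJ
Bonds formed (products):
  C–C: 1 × 342 = 342
  C–H: 6 × 420 = 2520
  Σ(formed) = 2862 kJ
ΔH = Σ(broken) − Σ(formed) = 2756 − 2862 = −106 kJ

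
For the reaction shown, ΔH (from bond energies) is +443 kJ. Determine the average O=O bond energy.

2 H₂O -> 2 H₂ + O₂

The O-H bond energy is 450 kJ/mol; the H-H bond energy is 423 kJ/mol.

Let D be the O=O bond energy.
Σ(broken) = 4×450 = 1800
Σ(formed) = 2×423 + 1×D = 846 + D
ΔH = Σ(broken) − Σ(formed) = (1800) − (846 + D) = +954 − D
Setting this equal to +443 kJ gives D = 511 kJ/mol.

D(O=O) ≈ 511 kJ/mol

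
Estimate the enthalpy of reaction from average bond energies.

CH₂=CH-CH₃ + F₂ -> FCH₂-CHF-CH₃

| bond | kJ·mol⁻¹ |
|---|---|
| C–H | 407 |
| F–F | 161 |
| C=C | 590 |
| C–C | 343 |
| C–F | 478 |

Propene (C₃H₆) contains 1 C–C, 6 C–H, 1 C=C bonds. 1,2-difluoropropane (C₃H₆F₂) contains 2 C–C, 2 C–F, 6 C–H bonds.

ΔH ≈ −548 kJ

Bonds broken (reactants):
  C–C: 1 × 343 = 343
  C–H: 6 × 407 = 2442
  C=C: 1 × 590 = 590
  F–F: 1 × 161 = 161
  Σ(broken) = 3536 kJ
Bonds formed (products):
  C–C: 2 × 343 = 686
  C–F: 2 × 478 = 956
  C–H: 6 × 407 = 2442
  Σ(formed) = 4084 kJ
ΔH = Σ(broken) − Σ(formed) = 3536 − 4084 = −548 kJ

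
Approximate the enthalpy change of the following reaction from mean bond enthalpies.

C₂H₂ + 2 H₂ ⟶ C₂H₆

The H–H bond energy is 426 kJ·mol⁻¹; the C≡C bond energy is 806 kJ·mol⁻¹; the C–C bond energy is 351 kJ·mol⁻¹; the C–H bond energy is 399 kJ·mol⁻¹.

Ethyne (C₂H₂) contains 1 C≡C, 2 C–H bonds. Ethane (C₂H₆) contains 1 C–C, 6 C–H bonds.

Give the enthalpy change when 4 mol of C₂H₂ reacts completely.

ΔH = −1156 kJ

Bonds broken (reactants):
  C≡C: 1 × 806 = 806
  C–H: 2 × 399 = 798
  H–H: 2 × 426 = 852
  Σ(broken) = 2456 kJ
Bonds formed (products):
  C–C: 1 × 351 = 351
  C–H: 6 × 399 = 2394
  Σ(formed) = 2745 kJ
ΔH = Σ(broken) − Σ(formed) = 2456 − 2745 = −289 kJ
For 4× the reaction as written: 4 × (−289) = −1156 kJ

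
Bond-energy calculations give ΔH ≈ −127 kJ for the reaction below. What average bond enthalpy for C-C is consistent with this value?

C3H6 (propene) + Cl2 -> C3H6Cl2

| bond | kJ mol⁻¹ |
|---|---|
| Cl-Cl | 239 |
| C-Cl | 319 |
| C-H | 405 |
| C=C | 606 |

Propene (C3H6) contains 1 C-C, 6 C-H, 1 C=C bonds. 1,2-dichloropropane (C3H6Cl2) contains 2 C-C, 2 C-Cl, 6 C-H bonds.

Let D be the C-C bond energy.
Σ(broken) = 1×D + 6×405 + 1×606 + 1×239 = 3275 + D
Σ(formed) = 2×D + 2×319 + 6×405 = 3068 + 2D
ΔH = Σ(broken) − Σ(formed) = (3275 + D) − (3068 + 2D) = +207 − D
Setting this equal to −127 kJ gives D = 334 kJ/mol.

D(C-C) ≈ 334 kJ/mol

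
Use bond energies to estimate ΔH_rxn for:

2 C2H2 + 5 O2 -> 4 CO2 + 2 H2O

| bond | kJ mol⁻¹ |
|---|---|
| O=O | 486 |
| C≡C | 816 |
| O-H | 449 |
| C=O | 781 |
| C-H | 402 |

Bonds broken (reactants):
  C≡C: 2 × 816 = 1632
  C-H: 4 × 402 = 1608
  O=O: 5 × 486 = 2430
  Σ(broken) = 5670 kJ
Bonds formed (products):
  C=O: 8 × 781 = 6248
  O-H: 4 × 449 = 1796
  Σ(formed) = 8044 kJ
ΔH = Σ(broken) − Σ(formed) = 5670 − 8044 = −2374 kJ

ΔH ≈ −2374 kJ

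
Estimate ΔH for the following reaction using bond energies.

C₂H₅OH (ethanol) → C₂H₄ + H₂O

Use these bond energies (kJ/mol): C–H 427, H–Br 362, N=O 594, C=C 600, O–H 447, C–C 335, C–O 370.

ΔH ≈ +85 kJ

Bonds broken (reactants):
  C–C: 1 × 335 = 335
  C–H: 5 × 427 = 2135
  C–O: 1 × 370 = 370
  O–H: 1 × 447 = 447
  Σ(broken) = 3287 kJ
Bonds formed (products):
  C–H: 4 × 427 = 1708
  C=C: 1 × 600 = 600
  O–H: 2 × 447 = 894
  Σ(formed) = 3202 kJ
ΔH = Σ(broken) − Σ(formed) = 3287 − 3202 = +85 kJ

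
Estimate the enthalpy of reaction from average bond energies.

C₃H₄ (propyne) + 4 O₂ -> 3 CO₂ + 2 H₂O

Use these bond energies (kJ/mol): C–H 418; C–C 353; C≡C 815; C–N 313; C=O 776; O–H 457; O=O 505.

ΔH ≈ −1624 kJ

Bonds broken (reactants):
  C≡C: 1 × 815 = 815
  C–C: 1 × 353 = 353
  C–H: 4 × 418 = 1672
  O=O: 4 × 505 = 2020
  Σ(broken) = 4860 kJ
Bonds formed (products):
  C=O: 6 × 776 = 4656
  O–H: 4 × 457 = 1828
  Σ(formed) = 6484 kJ
ΔH = Σ(broken) − Σ(formed) = 4860 − 6484 = −1624 kJ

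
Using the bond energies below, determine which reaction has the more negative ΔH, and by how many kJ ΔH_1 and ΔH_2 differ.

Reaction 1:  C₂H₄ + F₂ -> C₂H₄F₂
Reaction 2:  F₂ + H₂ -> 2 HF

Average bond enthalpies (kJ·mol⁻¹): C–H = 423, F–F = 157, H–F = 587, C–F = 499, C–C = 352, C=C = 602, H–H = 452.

Reaction 1, by 26 kJ

Reaction 1:
  Bonds broken (reactants):
    C–H: 4 × 423 = 1692
    C=C: 1 × 602 = 602
    F–F: 1 × 157 = 157
    Σ(broken) = 2451 kJ
  Bonds formed (products):
    C–C: 1 × 352 = 352
    C–F: 2 × 499 = 998
    C–H: 4 × 423 = 1692
    Σ(formed) = 3042 kJ
  ΔH_1 = 2451 − 3042 = −591 kJ
Reaction 2:
  Bonds broken (reactants):
    F–F: 1 × 157 = 157
    H–H: 1 × 452 = 452
    Σ(broken) = 609 kJ
  Bonds formed (products):
    H–F: 2 × 587 = 1174
    Σ(formed) = 1174 kJ
  ΔH_2 = 609 − 1174 = −565 kJ
ΔH_1 − ΔH_2 = −26 kJ, so reaction 1 has the more negative ΔH; |ΔH_1 − ΔH_2| = 26 kJ.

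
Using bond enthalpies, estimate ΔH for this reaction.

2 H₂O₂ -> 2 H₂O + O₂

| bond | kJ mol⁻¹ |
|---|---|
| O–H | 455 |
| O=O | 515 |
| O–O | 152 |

Bonds broken (reactants):
  O–H: 4 × 455 = 1820
  O–O: 2 × 152 = 304
  Σ(broken) = 2124 kJ
Bonds formed (products):
  O–H: 4 × 455 = 1820
  O=O: 1 × 515 = 515
  Σ(formed) = 2335 kJ
ΔH = Σ(broken) − Σ(formed) = 2124 − 2335 = −211 kJ

ΔH ≈ −211 kJ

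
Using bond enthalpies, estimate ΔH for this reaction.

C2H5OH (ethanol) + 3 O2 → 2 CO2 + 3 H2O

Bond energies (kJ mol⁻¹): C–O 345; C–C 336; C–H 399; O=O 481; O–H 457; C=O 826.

ΔH ≈ −1470 kJ

Bonds broken (reactants):
  C–C: 1 × 336 = 336
  C–H: 5 × 399 = 1995
  C–O: 1 × 345 = 345
  O–H: 1 × 457 = 457
  O=O: 3 × 481 = 1443
  Σ(broken) = 4576 kJ
Bonds formed (products):
  C=O: 4 × 826 = 3304
  O–H: 6 × 457 = 2742
  Σ(formed) = 6046 kJ
ΔH = Σ(broken) − Σ(formed) = 4576 − 6046 = −1470 kJ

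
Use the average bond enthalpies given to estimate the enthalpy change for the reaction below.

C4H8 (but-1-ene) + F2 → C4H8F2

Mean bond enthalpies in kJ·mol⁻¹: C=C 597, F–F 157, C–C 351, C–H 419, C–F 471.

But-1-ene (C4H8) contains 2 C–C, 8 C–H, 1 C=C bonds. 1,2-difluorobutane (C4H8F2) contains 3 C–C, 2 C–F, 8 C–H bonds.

Bonds broken (reactants):
  C–C: 2 × 351 = 702
  C–H: 8 × 419 = 3352
  C=C: 1 × 597 = 597
  F–F: 1 × 157 = 157
  Σ(broken) = 4808 kJ
Bonds formed (products):
  C–C: 3 × 351 = 1053
  C–F: 2 × 471 = 942
  C–H: 8 × 419 = 3352
  Σ(formed) = 5347 kJ
ΔH = Σ(broken) − Σ(formed) = 4808 − 5347 = −539 kJ

ΔH ≈ −539 kJ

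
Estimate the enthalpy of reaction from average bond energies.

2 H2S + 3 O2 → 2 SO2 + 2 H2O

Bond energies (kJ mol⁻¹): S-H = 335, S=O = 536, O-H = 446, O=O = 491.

ΔH ≈ −1115 kJ

Bonds broken (reactants):
  O=O: 3 × 491 = 1473
  S-H: 4 × 335 = 1340
  Σ(broken) = 2813 kJ
Bonds formed (products):
  O-H: 4 × 446 = 1784
  S=O: 4 × 536 = 2144
  Σ(formed) = 3928 kJ
ΔH = Σ(broken) − Σ(formed) = 2813 − 3928 = −1115 kJ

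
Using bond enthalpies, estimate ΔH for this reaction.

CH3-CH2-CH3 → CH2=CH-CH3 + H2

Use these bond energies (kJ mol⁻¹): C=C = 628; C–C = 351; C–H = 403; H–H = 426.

ΔH ≈ +103 kJ

Bonds broken (reactants):
  C–C: 2 × 351 = 702
  C–H: 8 × 403 = 3224
  Σ(broken) = 3926 kJ
Bonds formed (products):
  C–C: 1 × 351 = 351
  C–H: 6 × 403 = 2418
  C=C: 1 × 628 = 628
  H–H: 1 × 426 = 426
  Σ(formed) = 3823 kJ
ΔH = Σ(broken) − Σ(formed) = 3926 − 3823 = +103 kJ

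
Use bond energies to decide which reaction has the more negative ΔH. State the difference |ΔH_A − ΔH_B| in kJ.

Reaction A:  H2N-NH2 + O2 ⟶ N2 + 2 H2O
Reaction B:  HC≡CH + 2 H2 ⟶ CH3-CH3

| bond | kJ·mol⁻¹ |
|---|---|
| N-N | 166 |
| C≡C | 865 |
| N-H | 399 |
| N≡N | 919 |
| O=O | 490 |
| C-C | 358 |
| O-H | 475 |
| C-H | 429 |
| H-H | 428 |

Reaction A:
  Bonds broken (reactants):
    N-H: 4 × 399 = 1596
    N-N: 1 × 166 = 166
    O=O: 1 × 490 = 490
    Σ(broken) = 2252 kJ
  Bonds formed (products):
    N≡N: 1 × 919 = 919
    O-H: 4 × 475 = 1900
    Σ(formed) = 2819 kJ
  ΔH_A = 2252 − 2819 = −567 kJ
Reaction B:
  Bonds broken (reactants):
    C≡C: 1 × 865 = 865
    C-H: 2 × 429 = 858
    H-H: 2 × 428 = 856
    Σ(broken) = 2579 kJ
  Bonds formed (products):
    C-C: 1 × 358 = 358
    C-H: 6 × 429 = 2574
    Σ(formed) = 2932 kJ
  ΔH_B = 2579 − 2932 = −353 kJ
ΔH_A − ΔH_B = −214 kJ, so reaction A has the more negative ΔH; |ΔH_A − ΔH_B| = 214 kJ.

Reaction A, by 214 kJ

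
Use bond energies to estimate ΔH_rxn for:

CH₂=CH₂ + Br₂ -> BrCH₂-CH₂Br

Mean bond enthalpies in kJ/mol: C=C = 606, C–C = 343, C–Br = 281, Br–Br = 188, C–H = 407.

Bonds broken (reactants):
  Br–Br: 1 × 188 = 188
  C–H: 4 × 407 = 1628
  C=C: 1 × 606 = 606
  Σ(broken) = 2422 kJ
Bonds formed (products):
  C–Br: 2 × 281 = 562
  C–C: 1 × 343 = 343
  C–H: 4 × 407 = 1628
  Σ(formed) = 2533 kJ
ΔH = Σ(broken) − Σ(formed) = 2422 − 2533 = −111 kJ

ΔH ≈ −111 kJ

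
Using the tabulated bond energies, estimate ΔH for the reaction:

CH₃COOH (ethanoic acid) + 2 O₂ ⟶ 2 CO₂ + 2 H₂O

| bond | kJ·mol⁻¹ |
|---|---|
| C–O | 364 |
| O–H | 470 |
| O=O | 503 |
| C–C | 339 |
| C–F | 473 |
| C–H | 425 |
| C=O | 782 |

Bonds broken (reactants):
  C–C: 1 × 339 = 339
  C–H: 3 × 425 = 1275
  C–O: 1 × 364 = 364
  C=O: 1 × 782 = 782
  O–H: 1 × 470 = 470
  O=O: 2 × 503 = 1006
  Σ(broken) = 4236 kJ
Bonds formed (products):
  C=O: 4 × 782 = 3128
  O–H: 4 × 470 = 1880
  Σ(formed) = 5008 kJ
ΔH = Σ(broken) − Σ(formed) = 4236 − 5008 = −772 kJ

ΔH ≈ −772 kJ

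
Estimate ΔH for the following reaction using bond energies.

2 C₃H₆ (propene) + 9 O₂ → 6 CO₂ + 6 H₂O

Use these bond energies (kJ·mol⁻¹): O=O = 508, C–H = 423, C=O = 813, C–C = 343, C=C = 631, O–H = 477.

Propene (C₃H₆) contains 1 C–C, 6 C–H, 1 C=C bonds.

Bonds broken (reactants):
  C–C: 2 × 343 = 686
  C–H: 12 × 423 = 5076
  C=C: 2 × 631 = 1262
  O=O: 9 × 508 = 4572
  Σ(broken) = 11596 kJ
Bonds formed (products):
  C=O: 12 × 813 = 9756
  O–H: 12 × 477 = 5724
  Σ(formed) = 15480 kJ
ΔH = Σ(broken) − Σ(formed) = 11596 − 15480 = −3884 kJ

ΔH ≈ −3884 kJ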